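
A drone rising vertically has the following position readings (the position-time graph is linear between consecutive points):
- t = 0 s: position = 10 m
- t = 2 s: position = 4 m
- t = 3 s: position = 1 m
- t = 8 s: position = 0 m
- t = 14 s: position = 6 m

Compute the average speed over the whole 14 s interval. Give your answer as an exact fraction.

8/7 m/s

Average speed = (total path length)/(elapsed time); on a piecewise-linear x-t graph the path length is Σ|Δx|.
0–2 s: |Δx| = |4 − 10| = 6 m
2–3 s: |Δx| = |1 − 4| = 3 m
3–8 s: |Δx| = |0 − 1| = 1 m
8–14 s: |Δx| = |6 − 0| = 6 m
Total path = 16 m; average speed = 16/14 = 8/7 m/s.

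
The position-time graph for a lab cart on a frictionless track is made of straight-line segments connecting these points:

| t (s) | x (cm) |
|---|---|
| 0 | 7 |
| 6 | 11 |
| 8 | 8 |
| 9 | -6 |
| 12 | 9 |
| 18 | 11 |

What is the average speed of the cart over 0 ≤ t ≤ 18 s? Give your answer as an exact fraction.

19/9 cm/s

Average speed = (total path length)/(elapsed time); on a piecewise-linear x-t graph the path length is Σ|Δx|.
0–6 s: |Δx| = |11 − 7| = 4 cm
6–8 s: |Δx| = |8 − 11| = 3 cm
8–9 s: |Δx| = |-6 − 8| = 14 cm
9–12 s: |Δx| = |9 − -6| = 15 cm
12–18 s: |Δx| = |11 − 9| = 2 cm
Total path = 38 cm; average speed = 38/18 = 19/9 cm/s.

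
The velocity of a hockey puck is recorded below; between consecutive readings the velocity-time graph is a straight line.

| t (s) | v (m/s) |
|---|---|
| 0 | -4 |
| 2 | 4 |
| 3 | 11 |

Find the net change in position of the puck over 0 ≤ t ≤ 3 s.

7.5 m

Displacement is the signed area under the v-t curve.
0–2 s: ½(-4 + 4)(2) = 0 m
2–3 s: ½(4 + 11)(1) = 7.5 m
Net displacement = 7.5 m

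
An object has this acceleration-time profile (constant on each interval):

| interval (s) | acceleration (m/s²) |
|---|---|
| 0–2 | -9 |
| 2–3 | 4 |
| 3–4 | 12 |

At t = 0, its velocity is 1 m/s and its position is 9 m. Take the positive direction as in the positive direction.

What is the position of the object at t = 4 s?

On each constant-a segment, Δv = aΔt and Δx = v₀Δt + ½aΔt²; chain segment to segment.
0–2 s: v starts 1 m/s; Δx = 1·2 + ½·-9·2² = -16 m; v ends -17 m/s.
2–3 s: v starts -17 m/s; Δx = -17·1 + ½·4·1² = -15 m; v ends -13 m/s.
3–4 s: v starts -13 m/s; Δx = -13·1 + ½·12·1² = -7 m; v ends -1 m/s.
x(4) = 9 + Σ Δx = -29 m.

-29 m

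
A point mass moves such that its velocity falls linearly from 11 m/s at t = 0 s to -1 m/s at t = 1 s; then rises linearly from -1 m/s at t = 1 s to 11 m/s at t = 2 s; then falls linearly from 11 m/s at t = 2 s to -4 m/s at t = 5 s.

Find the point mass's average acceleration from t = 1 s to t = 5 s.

Average acceleration = Δv/Δt = (-4 − -1)/(5 − 1) = -0.75 m/s².

-0.75 m/s²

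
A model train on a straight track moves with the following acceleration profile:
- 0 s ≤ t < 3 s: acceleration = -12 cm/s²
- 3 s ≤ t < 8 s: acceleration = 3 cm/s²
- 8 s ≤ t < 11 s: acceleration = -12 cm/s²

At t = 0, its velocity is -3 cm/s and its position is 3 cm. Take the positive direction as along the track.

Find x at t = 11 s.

-343.5 cm

On each constant-a segment, Δv = aΔt and Δx = v₀Δt + ½aΔt²; chain segment to segment.
0–3 s: v starts -3 cm/s; Δx = -3·3 + ½·-12·3² = -63 cm; v ends -39 cm/s.
3–8 s: v starts -39 cm/s; Δx = -39·5 + ½·3·5² = -157.5 cm; v ends -24 cm/s.
8–11 s: v starts -24 cm/s; Δx = -24·3 + ½·-12·3² = -126 cm; v ends -60 cm/s.
x(11) = 3 + Σ Δx = -343.5 cm.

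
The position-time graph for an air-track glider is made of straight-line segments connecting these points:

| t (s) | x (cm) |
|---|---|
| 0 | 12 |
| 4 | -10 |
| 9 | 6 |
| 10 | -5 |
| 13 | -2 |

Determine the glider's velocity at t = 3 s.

-5.5 cm/s

Velocity is the slope of the x-t graph on 0–4 s: (-10 − 12)/(4 − 0) = -5.5 cm/s.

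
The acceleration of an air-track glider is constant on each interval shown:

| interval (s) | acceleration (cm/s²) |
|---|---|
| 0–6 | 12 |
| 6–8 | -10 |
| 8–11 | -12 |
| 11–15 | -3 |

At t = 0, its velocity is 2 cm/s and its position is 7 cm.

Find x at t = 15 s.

On each constant-a segment, Δv = aΔt and Δx = v₀Δt + ½aΔt²; chain segment to segment.
0–6 s: v starts 2 cm/s; Δx = 2·6 + ½·12·6² = 228 cm; v ends 74 cm/s.
6–8 s: v starts 74 cm/s; Δx = 74·2 + ½·-10·2² = 128 cm; v ends 54 cm/s.
8–11 s: v starts 54 cm/s; Δx = 54·3 + ½·-12·3² = 108 cm; v ends 18 cm/s.
11–15 s: v starts 18 cm/s; Δx = 18·4 + ½·-3·4² = 48 cm; v ends 6 cm/s.
x(15) = 7 + Σ Δx = 519 cm.

519 cm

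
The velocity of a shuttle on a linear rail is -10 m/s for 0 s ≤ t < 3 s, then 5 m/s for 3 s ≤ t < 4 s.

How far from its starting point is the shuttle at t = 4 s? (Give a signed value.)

-25 m

Net displacement equals the area under the velocity-time graph (areas below the axis count negative).
0–3 s: -10 × 3 = -30 m
3–4 s: 5 × 1 = 5 m
Net displacement = -25 m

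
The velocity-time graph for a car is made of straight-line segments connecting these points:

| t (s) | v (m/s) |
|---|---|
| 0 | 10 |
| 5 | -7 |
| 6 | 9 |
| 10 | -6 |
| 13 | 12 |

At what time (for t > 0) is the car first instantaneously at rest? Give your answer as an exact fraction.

t = 50/17 s

v changes sign on 0–5 s (from 10 to -7); the graph is linear there, so v = 0 at t = 0 + (-10)·(5 − 0)/(-7 − 10) = 50/17 s.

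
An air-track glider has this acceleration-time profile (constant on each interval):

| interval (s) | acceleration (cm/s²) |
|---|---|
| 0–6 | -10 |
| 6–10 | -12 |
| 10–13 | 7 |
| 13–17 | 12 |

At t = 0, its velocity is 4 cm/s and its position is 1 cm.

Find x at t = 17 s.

On each constant-a segment, Δv = aΔt and Δx = v₀Δt + ½aΔt²; chain segment to segment.
0–6 s: v starts 4 cm/s; Δx = 4·6 + ½·-10·6² = -156 cm; v ends -56 cm/s.
6–10 s: v starts -56 cm/s; Δx = -56·4 + ½·-12·4² = -320 cm; v ends -104 cm/s.
10–13 s: v starts -104 cm/s; Δx = -104·3 + ½·7·3² = -280.5 cm; v ends -83 cm/s.
13–17 s: v starts -83 cm/s; Δx = -83·4 + ½·12·4² = -236 cm; v ends -35 cm/s.
x(17) = 1 + Σ Δx = -991.5 cm.

-991.5 cm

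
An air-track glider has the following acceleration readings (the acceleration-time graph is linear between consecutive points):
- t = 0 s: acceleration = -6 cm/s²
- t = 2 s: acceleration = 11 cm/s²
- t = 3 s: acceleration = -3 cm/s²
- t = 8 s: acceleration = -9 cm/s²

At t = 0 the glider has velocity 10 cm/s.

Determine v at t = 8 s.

Δv equals the area under the a-t graph; then v = v₀ + Δv.
0–2 s: ½(-6 + 11)(2) = 5 cm/s
2–3 s: ½(11 + -3)(1) = 4 cm/s
3–8 s: ½(-3 + -9)(5) = -30 cm/s
Δv = -21 cm/s, so v(8) = 10 + (-21) = -11 cm/s.

-11 cm/s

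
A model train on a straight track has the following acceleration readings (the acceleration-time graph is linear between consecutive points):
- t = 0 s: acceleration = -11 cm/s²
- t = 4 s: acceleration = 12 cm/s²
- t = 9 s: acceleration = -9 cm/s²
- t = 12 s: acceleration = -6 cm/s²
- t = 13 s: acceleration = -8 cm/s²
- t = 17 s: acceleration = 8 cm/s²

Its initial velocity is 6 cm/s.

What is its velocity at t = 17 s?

Δv equals the area under the a-t graph; then v = v₀ + Δv.
0–4 s: ½(-11 + 12)(4) = 2 cm/s
4–9 s: ½(12 + -9)(5) = 7.5 cm/s
9–12 s: ½(-9 + -6)(3) = -22.5 cm/s
12–13 s: ½(-6 + -8)(1) = -7 cm/s
13–17 s: ½(-8 + 8)(4) = 0 cm/s
Δv = -20 cm/s, so v(17) = 6 + (-20) = -14 cm/s.

-14 cm/s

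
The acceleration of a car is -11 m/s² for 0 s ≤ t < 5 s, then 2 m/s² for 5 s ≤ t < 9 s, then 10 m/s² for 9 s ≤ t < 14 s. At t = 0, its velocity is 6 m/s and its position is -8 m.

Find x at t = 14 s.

On each constant-a segment, Δv = aΔt and Δx = v₀Δt + ½aΔt²; chain segment to segment.
0–5 s: v starts 6 m/s; Δx = 6·5 + ½·-11·5² = -107.5 m; v ends -49 m/s.
5–9 s: v starts -49 m/s; Δx = -49·4 + ½·2·4² = -180 m; v ends -41 m/s.
9–14 s: v starts -41 m/s; Δx = -41·5 + ½·10·5² = -80 m; v ends 9 m/s.
x(14) = -8 + Σ Δx = -375.5 m.

-375.5 m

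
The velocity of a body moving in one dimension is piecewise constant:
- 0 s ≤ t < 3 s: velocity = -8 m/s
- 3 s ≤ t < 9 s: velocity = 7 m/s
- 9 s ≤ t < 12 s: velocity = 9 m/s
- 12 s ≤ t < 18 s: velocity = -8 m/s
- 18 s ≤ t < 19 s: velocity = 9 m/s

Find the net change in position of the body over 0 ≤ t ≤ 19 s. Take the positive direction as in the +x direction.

6 m

Net displacement equals the area under the velocity-time graph (areas below the axis count negative).
0–3 s: -8 × 3 = -24 m
3–9 s: 7 × 6 = 42 m
9–12 s: 9 × 3 = 27 m
12–18 s: -8 × 6 = -48 m
18–19 s: 9 × 1 = 9 m
Net displacement = 6 m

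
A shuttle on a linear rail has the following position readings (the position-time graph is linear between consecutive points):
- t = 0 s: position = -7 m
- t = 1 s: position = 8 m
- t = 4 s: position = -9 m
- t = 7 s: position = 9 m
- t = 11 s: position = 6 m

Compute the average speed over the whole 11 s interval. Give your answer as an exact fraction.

Average speed = (total path length)/(elapsed time); on a piecewise-linear x-t graph the path length is Σ|Δx|.
0–1 s: |Δx| = |8 − -7| = 15 m
1–4 s: |Δx| = |-9 − 8| = 17 m
4–7 s: |Δx| = |9 − -9| = 18 m
7–11 s: |Δx| = |6 − 9| = 3 m
Total path = 53 m; average speed = 53/11 = 53/11 m/s.

53/11 m/s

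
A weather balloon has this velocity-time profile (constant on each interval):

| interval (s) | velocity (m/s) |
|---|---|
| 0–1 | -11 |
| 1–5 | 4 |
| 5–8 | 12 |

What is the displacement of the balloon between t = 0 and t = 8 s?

41 m

Net displacement equals the area under the velocity-time graph (areas below the axis count negative).
0–1 s: -11 × 1 = -11 m
1–5 s: 4 × 4 = 16 m
5–8 s: 12 × 3 = 36 m
Net displacement = 41 m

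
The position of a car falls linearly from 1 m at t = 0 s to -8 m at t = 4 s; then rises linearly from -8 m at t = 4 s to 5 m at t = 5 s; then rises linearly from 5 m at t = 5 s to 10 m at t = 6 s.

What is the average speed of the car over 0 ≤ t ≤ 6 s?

4.5 m/s

Average speed = (total path length)/(elapsed time); on a piecewise-linear x-t graph the path length is Σ|Δx|.
0–4 s: |Δx| = |-8 − 1| = 9 m
4–5 s: |Δx| = |5 − -8| = 13 m
5–6 s: |Δx| = |10 − 5| = 5 m
Total path = 27 m; average speed = 27/6 = 4.5 m/s.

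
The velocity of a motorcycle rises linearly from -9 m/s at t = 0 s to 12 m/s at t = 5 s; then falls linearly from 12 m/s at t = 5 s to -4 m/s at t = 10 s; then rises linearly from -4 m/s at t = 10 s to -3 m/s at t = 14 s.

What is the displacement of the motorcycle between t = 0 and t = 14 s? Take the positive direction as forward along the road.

Net displacement equals the area under the velocity-time graph (areas below the axis count negative).
0–5 s: ½(-9 + 12)(5) = 7.5 m
5–10 s: ½(12 + -4)(5) = 20 m
10–14 s: ½(-4 + -3)(4) = -14 m
Net displacement = 13.5 m

13.5 m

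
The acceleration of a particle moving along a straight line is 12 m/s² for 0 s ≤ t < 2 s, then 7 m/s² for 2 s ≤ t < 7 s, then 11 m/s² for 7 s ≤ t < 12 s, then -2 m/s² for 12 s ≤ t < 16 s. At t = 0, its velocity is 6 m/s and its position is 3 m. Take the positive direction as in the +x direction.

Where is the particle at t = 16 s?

1203 m

On each constant-a segment, Δv = aΔt and Δx = v₀Δt + ½aΔt²; chain segment to segment.
0–2 s: v starts 6 m/s; Δx = 6·2 + ½·12·2² = 36 m; v ends 30 m/s.
2–7 s: v starts 30 m/s; Δx = 30·5 + ½·7·5² = 237.5 m; v ends 65 m/s.
7–12 s: v starts 65 m/s; Δx = 65·5 + ½·11·5² = 462.5 m; v ends 120 m/s.
12–16 s: v starts 120 m/s; Δx = 120·4 + ½·-2·4² = 464 m; v ends 112 m/s.
x(16) = 3 + Σ Δx = 1203 m.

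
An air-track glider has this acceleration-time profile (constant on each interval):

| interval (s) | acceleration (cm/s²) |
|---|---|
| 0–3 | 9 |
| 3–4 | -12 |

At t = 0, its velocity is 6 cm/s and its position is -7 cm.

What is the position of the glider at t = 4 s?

On each constant-a segment, Δv = aΔt and Δx = v₀Δt + ½aΔt²; chain segment to segment.
0–3 s: v starts 6 cm/s; Δx = 6·3 + ½·9·3² = 58.5 cm; v ends 33 cm/s.
3–4 s: v starts 33 cm/s; Δx = 33·1 + ½·-12·1² = 27 cm; v ends 21 cm/s.
x(4) = -7 + Σ Δx = 78.5 cm.

78.5 cm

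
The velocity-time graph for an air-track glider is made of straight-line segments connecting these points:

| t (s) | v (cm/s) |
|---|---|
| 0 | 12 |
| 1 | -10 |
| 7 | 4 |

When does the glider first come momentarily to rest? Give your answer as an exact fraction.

v changes sign on 0–1 s (from 12 to -10); the graph is linear there, so v = 0 at t = 0 + (-12)·(1 − 0)/(-10 − 12) = 6/11 s.

t = 6/11 s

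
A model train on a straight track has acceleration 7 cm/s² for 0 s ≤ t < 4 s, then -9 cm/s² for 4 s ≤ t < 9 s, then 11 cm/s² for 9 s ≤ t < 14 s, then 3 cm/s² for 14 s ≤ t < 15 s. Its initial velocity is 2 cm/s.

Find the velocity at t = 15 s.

Δv equals the area under the a-t graph; then v = v₀ + Δv.
0–4 s: 7 × 4 = 28 cm/s
4–9 s: -9 × 5 = -45 cm/s
9–14 s: 11 × 5 = 55 cm/s
14–15 s: 3 × 1 = 3 cm/s
Δv = 41 cm/s, so v(15) = 2 + (41) = 43 cm/s.

43 cm/s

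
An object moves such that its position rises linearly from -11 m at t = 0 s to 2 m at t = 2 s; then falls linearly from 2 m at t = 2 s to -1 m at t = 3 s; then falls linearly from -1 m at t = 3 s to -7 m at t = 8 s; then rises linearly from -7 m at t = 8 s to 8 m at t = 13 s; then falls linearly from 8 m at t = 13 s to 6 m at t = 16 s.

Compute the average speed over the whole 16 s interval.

2.4375 m/s

Average speed = (total path length)/(elapsed time); on a piecewise-linear x-t graph the path length is Σ|Δx|.
0–2 s: |Δx| = |2 − -11| = 13 m
2–3 s: |Δx| = |-1 − 2| = 3 m
3–8 s: |Δx| = |-7 − -1| = 6 m
8–13 s: |Δx| = |8 − -7| = 15 m
13–16 s: |Δx| = |6 − 8| = 2 m
Total path = 39 m; average speed = 39/16 = 2.4375 m/s.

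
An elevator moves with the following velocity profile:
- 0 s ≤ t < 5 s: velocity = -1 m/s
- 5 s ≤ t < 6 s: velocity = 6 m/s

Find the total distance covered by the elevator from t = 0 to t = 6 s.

11 m

Total distance travelled is ∫|v| dt — sum the magnitudes of each area piece.
0–5 s: |-1| × 5 = 5 m
5–6 s: |6| × 1 = 6 m
Total distance = 11 m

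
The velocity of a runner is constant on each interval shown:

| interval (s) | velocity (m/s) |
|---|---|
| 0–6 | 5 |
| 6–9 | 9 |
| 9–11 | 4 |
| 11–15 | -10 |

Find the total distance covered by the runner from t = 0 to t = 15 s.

Distance (not displacement) is the total path length: add the absolute areas under v-t.
0–6 s: |5| × 6 = 30 m
6–9 s: |9| × 3 = 27 m
9–11 s: |4| × 2 = 8 m
11–15 s: |-10| × 4 = 40 m
Total distance = 105 m

105 m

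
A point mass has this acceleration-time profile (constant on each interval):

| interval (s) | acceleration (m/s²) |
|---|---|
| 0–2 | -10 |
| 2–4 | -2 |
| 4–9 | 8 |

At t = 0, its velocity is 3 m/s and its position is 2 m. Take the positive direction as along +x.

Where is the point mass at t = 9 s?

On each constant-a segment, Δv = aΔt and Δx = v₀Δt + ½aΔt²; chain segment to segment.
0–2 s: v starts 3 m/s; Δx = 3·2 + ½·-10·2² = -14 m; v ends -17 m/s.
2–4 s: v starts -17 m/s; Δx = -17·2 + ½·-2·2² = -38 m; v ends -21 m/s.
4–9 s: v starts -21 m/s; Δx = -21·5 + ½·8·5² = -5 m; v ends 19 m/s.
x(9) = 2 + Σ Δx = -55 m.

-55 m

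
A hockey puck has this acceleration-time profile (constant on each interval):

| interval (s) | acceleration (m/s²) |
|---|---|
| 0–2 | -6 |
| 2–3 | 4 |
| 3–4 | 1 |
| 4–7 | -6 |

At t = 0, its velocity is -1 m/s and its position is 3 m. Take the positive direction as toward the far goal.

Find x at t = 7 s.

On each constant-a segment, Δv = aΔt and Δx = v₀Δt + ½aΔt²; chain segment to segment.
0–2 s: v starts -1 m/s; Δx = -1·2 + ½·-6·2² = -14 m; v ends -13 m/s.
2–3 s: v starts -13 m/s; Δx = -13·1 + ½·4·1² = -11 m; v ends -9 m/s.
3–4 s: v starts -9 m/s; Δx = -9·1 + ½·1·1² = -8.5 m; v ends -8 m/s.
4–7 s: v starts -8 m/s; Δx = -8·3 + ½·-6·3² = -51 m; v ends -26 m/s.
x(7) = 3 + Σ Δx = -81.5 m.

-81.5 m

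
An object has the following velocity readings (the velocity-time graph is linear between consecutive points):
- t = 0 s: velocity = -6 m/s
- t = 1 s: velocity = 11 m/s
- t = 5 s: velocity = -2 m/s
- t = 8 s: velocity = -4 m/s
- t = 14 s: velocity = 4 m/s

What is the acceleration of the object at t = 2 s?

-3.25 m/s²

Acceleration is the slope of the v-t graph on 1–5 s: (-2 − 11)/(5 − 1) = -3.25 m/s².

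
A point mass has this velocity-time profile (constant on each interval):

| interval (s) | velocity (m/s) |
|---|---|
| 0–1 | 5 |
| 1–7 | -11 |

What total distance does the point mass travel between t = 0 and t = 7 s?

71 m

Distance (not displacement) is the total path length: add the absolute areas under v-t.
0–1 s: |5| × 1 = 5 m
1–7 s: |-11| × 6 = 66 m
Total distance = 71 m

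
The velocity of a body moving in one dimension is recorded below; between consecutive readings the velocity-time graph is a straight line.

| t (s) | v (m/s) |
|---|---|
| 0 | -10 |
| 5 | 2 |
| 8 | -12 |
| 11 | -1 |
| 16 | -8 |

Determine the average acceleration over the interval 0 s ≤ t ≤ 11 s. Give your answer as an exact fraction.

Average acceleration = Δv/Δt = (-1 − -10)/(11 − 0) = 9/11 m/s².

9/11 m/s²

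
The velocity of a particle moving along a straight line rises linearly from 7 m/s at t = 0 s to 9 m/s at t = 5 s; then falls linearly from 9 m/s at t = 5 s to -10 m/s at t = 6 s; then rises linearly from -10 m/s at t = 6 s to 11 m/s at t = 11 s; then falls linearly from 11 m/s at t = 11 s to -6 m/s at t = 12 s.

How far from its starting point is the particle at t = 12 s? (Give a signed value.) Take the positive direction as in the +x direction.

44.5 m

Displacement is the signed area under the v-t curve.
0–5 s: ½(7 + 9)(5) = 40 m
5–6 s: ½(9 + -10)(1) = -0.5 m
6–11 s: ½(-10 + 11)(5) = 2.5 m
11–12 s: ½(11 + -6)(1) = 2.5 m
Net displacement = 44.5 m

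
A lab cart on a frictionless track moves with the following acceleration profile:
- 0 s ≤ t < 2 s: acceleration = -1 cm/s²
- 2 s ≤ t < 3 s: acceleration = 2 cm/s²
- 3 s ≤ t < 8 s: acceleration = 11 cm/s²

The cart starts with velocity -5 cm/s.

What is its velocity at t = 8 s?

Δv equals the area under the a-t graph; then v = v₀ + Δv.
0–2 s: -1 × 2 = -2 cm/s
2–3 s: 2 × 1 = 2 cm/s
3–8 s: 11 × 5 = 55 cm/s
Δv = 55 cm/s, so v(8) = -5 + (55) = 50 cm/s.

50 cm/s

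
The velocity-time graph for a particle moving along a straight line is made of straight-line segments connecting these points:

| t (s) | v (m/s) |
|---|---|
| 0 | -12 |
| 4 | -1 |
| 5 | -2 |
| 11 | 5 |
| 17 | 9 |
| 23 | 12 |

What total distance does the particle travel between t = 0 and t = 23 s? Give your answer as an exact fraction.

Distance (not displacement) is the total path length: add the absolute areas under v-t.
0–4 s: |½(-12 + -1)(4)| = 26 m
4–5 s: |½(-1 + -2)(1)| = 1.5 m
5–11 s: v = 0 at t = 47/7 s; triangle areas 12/7 + 75/7 = 87/7 m
11–17 s: |½(5 + 9)(6)| = 42 m
17–23 s: |½(9 + 12)(6)| = 63 m
Total distance = 2029/14 m

2029/14 m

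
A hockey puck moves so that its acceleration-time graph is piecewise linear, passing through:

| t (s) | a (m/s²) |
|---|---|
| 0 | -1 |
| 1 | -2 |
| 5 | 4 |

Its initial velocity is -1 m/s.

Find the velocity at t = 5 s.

Δv equals the area under the a-t graph; then v = v₀ + Δv.
0–1 s: ½(-1 + -2)(1) = -1.5 m/s
1–5 s: ½(-2 + 4)(4) = 4 m/s
Δv = 2.5 m/s, so v(5) = -1 + (2.5) = 1.5 m/s.

1.5 m/s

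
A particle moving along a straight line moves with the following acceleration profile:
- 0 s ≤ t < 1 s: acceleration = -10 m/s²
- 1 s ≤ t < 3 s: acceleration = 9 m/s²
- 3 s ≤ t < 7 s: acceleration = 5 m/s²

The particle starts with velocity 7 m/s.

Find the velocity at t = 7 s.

35 m/s

Δv equals the area under the a-t graph; then v = v₀ + Δv.
0–1 s: -10 × 1 = -10 m/s
1–3 s: 9 × 2 = 18 m/s
3–7 s: 5 × 4 = 20 m/s
Δv = 28 m/s, so v(7) = 7 + (28) = 35 m/s.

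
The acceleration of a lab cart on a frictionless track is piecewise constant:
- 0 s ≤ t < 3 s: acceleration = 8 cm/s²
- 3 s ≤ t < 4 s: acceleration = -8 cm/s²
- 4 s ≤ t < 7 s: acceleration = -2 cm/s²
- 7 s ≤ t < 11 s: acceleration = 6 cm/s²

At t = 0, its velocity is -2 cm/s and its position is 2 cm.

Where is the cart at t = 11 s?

On each constant-a segment, Δv = aΔt and Δx = v₀Δt + ½aΔt²; chain segment to segment.
0–3 s: v starts -2 cm/s; Δx = -2·3 + ½·8·3² = 30 cm; v ends 22 cm/s.
3–4 s: v starts 22 cm/s; Δx = 22·1 + ½·-8·1² = 18 cm; v ends 14 cm/s.
4–7 s: v starts 14 cm/s; Δx = 14·3 + ½·-2·3² = 33 cm; v ends 8 cm/s.
7–11 s: v starts 8 cm/s; Δx = 8·4 + ½·6·4² = 80 cm; v ends 32 cm/s.
x(11) = 2 + Σ Δx = 163 cm.

163 cm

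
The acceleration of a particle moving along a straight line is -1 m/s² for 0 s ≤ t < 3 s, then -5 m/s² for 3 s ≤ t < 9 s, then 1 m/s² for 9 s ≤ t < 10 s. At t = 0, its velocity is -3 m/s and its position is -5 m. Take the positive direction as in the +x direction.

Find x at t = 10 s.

On each constant-a segment, Δv = aΔt and Δx = v₀Δt + ½aΔt²; chain segment to segment.
0–3 s: v starts -3 m/s; Δx = -3·3 + ½·-1·3² = -13.5 m; v ends -6 m/s.
3–9 s: v starts -6 m/s; Δx = -6·6 + ½·-5·6² = -126 m; v ends -36 m/s.
9–10 s: v starts -36 m/s; Δx = -36·1 + ½·1·1² = -35.5 m; v ends -35 m/s.
x(10) = -5 + Σ Δx = -180 m.

-180 m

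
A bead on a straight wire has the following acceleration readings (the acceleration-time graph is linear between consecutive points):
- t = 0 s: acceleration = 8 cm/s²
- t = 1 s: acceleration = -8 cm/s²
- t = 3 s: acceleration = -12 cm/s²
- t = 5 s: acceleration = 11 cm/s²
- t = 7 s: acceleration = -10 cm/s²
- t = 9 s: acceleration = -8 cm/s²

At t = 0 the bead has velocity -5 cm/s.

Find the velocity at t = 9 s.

-43 cm/s

Δv equals the area under the a-t graph; then v = v₀ + Δv.
0–1 s: ½(8 + -8)(1) = 0 cm/s
1–3 s: ½(-8 + -12)(2) = -20 cm/s
3–5 s: ½(-12 + 11)(2) = -1 cm/s
5–7 s: ½(11 + -10)(2) = 1 cm/s
7–9 s: ½(-10 + -8)(2) = -18 cm/s
Δv = -38 cm/s, so v(9) = -5 + (-38) = -43 cm/s.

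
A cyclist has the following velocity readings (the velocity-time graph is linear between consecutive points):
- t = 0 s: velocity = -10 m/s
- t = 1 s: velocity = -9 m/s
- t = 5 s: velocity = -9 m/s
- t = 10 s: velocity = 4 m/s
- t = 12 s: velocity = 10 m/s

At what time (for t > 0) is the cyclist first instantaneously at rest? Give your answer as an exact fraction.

t = 110/13 s

v changes sign on 5–10 s (from -9 to 4); the graph is linear there, so v = 0 at t = 5 + (9)·(10 − 5)/(4 − -9) = 110/13 s.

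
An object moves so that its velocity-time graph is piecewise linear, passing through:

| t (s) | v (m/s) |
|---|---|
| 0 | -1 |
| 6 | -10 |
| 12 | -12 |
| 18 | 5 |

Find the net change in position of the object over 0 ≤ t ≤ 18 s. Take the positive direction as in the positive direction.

Displacement is the signed area under the v-t curve.
0–6 s: ½(-1 + -10)(6) = -33 m
6–12 s: ½(-10 + -12)(6) = -66 m
12–18 s: ½(-12 + 5)(6) = -21 m
Net displacement = -120 m

-120 m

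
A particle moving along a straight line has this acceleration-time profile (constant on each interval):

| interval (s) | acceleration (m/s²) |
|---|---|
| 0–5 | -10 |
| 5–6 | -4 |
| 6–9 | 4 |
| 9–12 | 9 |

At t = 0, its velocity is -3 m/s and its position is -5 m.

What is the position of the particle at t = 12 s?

-447.5 m

On each constant-a segment, Δv = aΔt and Δx = v₀Δt + ½aΔt²; chain segment to segment.
0–5 s: v starts -3 m/s; Δx = -3·5 + ½·-10·5² = -140 m; v ends -53 m/s.
5–6 s: v starts -53 m/s; Δx = -53·1 + ½·-4·1² = -55 m; v ends -57 m/s.
6–9 s: v starts -57 m/s; Δx = -57·3 + ½·4·3² = -153 m; v ends -45 m/s.
9–12 s: v starts -45 m/s; Δx = -45·3 + ½·9·3² = -94.5 m; v ends -18 m/s.
x(12) = -5 + Σ Δx = -447.5 m.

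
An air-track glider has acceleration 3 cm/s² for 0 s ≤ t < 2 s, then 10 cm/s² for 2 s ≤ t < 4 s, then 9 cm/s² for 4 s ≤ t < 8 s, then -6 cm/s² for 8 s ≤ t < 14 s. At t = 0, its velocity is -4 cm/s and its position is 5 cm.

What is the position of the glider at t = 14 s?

427 cm

On each constant-a segment, Δv = aΔt and Δx = v₀Δt + ½aΔt²; chain segment to segment.
0–2 s: v starts -4 cm/s; Δx = -4·2 + ½·3·2² = -2 cm; v ends 2 cm/s.
2–4 s: v starts 2 cm/s; Δx = 2·2 + ½·10·2² = 24 cm; v ends 22 cm/s.
4–8 s: v starts 22 cm/s; Δx = 22·4 + ½·9·4² = 160 cm; v ends 58 cm/s.
8–14 s: v starts 58 cm/s; Δx = 58·6 + ½·-6·6² = 240 cm; v ends 22 cm/s.
x(14) = 5 + Σ Δx = 427 cm.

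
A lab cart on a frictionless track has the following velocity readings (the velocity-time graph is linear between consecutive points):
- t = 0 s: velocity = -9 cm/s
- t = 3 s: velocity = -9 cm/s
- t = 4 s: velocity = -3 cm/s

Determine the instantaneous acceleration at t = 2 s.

Acceleration is the slope of the v-t graph on 0–3 s: (-9 − -9)/(3 − 0) = 0 cm/s².

0 cm/s²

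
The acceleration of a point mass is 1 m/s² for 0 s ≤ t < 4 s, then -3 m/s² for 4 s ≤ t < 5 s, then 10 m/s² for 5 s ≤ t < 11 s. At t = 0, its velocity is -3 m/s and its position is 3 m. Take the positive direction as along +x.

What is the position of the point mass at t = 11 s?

On each constant-a segment, Δv = aΔt and Δx = v₀Δt + ½aΔt²; chain segment to segment.
0–4 s: v starts -3 m/s; Δx = -3·4 + ½·1·4² = -4 m; v ends 1 m/s.
4–5 s: v starts 1 m/s; Δx = 1·1 + ½·-3·1² = -0.5 m; v ends -2 m/s.
5–11 s: v starts -2 m/s; Δx = -2·6 + ½·10·6² = 168 m; v ends 58 m/s.
x(11) = 3 + Σ Δx = 166.5 m.

166.5 m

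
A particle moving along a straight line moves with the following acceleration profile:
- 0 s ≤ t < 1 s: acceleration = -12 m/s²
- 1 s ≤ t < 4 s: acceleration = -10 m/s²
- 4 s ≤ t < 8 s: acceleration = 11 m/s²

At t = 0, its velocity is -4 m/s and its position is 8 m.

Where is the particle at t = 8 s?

-191 m

On each constant-a segment, Δv = aΔt and Δx = v₀Δt + ½aΔt²; chain segment to segment.
0–1 s: v starts -4 m/s; Δx = -4·1 + ½·-12·1² = -10 m; v ends -16 m/s.
1–4 s: v starts -16 m/s; Δx = -16·3 + ½·-10·3² = -93 m; v ends -46 m/s.
4–8 s: v starts -46 m/s; Δx = -46·4 + ½·11·4² = -96 m; v ends -2 m/s.
x(8) = 8 + Σ Δx = -191 m.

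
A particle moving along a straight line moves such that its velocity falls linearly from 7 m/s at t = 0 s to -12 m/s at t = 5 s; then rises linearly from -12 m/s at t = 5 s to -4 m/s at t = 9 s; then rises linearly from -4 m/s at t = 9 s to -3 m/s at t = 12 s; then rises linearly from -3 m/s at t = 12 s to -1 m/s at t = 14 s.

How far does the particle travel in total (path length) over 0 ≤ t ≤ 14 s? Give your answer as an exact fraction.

1366/19 m

Distance (not displacement) is the total path length: add the absolute areas under v-t.
0–5 s: v = 0 at t = 35/19 s; triangle areas 245/38 + 360/19 = 965/38 m
5–9 s: |½(-12 + -4)(4)| = 32 m
9–12 s: |½(-4 + -3)(3)| = 10.5 m
12–14 s: |½(-3 + -1)(2)| = 4 m
Total distance = 1366/19 m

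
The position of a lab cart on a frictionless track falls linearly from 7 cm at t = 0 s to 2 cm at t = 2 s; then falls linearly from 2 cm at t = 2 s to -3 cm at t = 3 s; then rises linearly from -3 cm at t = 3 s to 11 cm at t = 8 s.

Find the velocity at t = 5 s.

Velocity is the slope of the x-t graph on 3–8 s: (11 − -3)/(8 − 3) = 2.8 cm/s.

2.8 cm/s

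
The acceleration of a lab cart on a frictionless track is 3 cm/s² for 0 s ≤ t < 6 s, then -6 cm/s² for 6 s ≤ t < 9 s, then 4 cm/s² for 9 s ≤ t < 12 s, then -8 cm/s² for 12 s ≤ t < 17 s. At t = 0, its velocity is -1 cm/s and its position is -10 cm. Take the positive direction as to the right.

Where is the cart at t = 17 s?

On each constant-a segment, Δv = aΔt and Δx = v₀Δt + ½aΔt²; chain segment to segment.
0–6 s: v starts -1 cm/s; Δx = -1·6 + ½·3·6² = 48 cm; v ends 17 cm/s.
6–9 s: v starts 17 cm/s; Δx = 17·3 + ½·-6·3² = 24 cm; v ends -1 cm/s.
9–12 s: v starts -1 cm/s; Δx = -1·3 + ½·4·3² = 15 cm; v ends 11 cm/s.
12–17 s: v starts 11 cm/s; Δx = 11·5 + ½·-8·5² = -45 cm; v ends -29 cm/s.
x(17) = -10 + Σ Δx = 32 cm.

32 cm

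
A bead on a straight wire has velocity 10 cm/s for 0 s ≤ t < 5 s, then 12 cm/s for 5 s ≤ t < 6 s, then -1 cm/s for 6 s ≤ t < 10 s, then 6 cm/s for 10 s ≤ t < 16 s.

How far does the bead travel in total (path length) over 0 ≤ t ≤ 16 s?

102 cm

Total distance travelled is ∫|v| dt — sum the magnitudes of each area piece.
0–5 s: |10| × 5 = 50 cm
5–6 s: |12| × 1 = 12 cm
6–10 s: |-1| × 4 = 4 cm
10–16 s: |6| × 6 = 36 cm
Total distance = 102 cm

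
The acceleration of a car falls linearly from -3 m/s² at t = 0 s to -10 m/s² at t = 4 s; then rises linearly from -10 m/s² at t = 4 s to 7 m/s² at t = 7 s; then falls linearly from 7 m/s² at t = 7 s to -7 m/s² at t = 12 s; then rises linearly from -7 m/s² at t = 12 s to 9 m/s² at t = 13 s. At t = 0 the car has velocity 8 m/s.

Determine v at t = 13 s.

-21.5 m/s

Δv equals the area under the a-t graph; then v = v₀ + Δv.
0–4 s: ½(-3 + -10)(4) = -26 m/s
4–7 s: ½(-10 + 7)(3) = -4.5 m/s
7–12 s: ½(7 + -7)(5) = 0 m/s
12–13 s: ½(-7 + 9)(1) = 1 m/s
Δv = -29.5 m/s, so v(13) = 8 + (-29.5) = -21.5 m/s.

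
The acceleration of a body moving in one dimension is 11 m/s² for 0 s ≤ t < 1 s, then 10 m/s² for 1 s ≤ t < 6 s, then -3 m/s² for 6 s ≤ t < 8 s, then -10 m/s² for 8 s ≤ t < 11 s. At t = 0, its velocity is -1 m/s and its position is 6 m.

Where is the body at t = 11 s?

416.5 m

On each constant-a segment, Δv = aΔt and Δx = v₀Δt + ½aΔt²; chain segment to segment.
0–1 s: v starts -1 m/s; Δx = -1·1 + ½·11·1² = 4.5 m; v ends 10 m/s.
1–6 s: v starts 10 m/s; Δx = 10·5 + ½·10·5² = 175 m; v ends 60 m/s.
6–8 s: v starts 60 m/s; Δx = 60·2 + ½·-3·2² = 114 m; v ends 54 m/s.
8–11 s: v starts 54 m/s; Δx = 54·3 + ½·-10·3² = 117 m; v ends 24 m/s.
x(11) = 6 + Σ Δx = 416.5 m.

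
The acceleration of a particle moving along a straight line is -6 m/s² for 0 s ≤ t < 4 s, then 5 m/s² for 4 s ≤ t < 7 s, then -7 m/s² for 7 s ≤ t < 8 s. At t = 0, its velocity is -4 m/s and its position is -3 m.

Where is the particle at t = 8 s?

-145 m

On each constant-a segment, Δv = aΔt and Δx = v₀Δt + ½aΔt²; chain segment to segment.
0–4 s: v starts -4 m/s; Δx = -4·4 + ½·-6·4² = -64 m; v ends -28 m/s.
4–7 s: v starts -28 m/s; Δx = -28·3 + ½·5·3² = -61.5 m; v ends -13 m/s.
7–8 s: v starts -13 m/s; Δx = -13·1 + ½·-7·1² = -16.5 m; v ends -20 m/s.
x(8) = -3 + Σ Δx = -145 m.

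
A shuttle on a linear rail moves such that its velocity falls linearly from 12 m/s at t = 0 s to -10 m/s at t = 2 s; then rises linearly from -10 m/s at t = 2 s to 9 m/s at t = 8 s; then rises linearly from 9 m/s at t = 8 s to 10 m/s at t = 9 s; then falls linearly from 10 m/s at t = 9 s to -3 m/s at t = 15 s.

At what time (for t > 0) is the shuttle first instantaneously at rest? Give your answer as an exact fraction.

t = 12/11 s

v changes sign on 0–2 s (from 12 to -10); the graph is linear there, so v = 0 at t = 0 + (-12)·(2 − 0)/(-10 − 12) = 12/11 s.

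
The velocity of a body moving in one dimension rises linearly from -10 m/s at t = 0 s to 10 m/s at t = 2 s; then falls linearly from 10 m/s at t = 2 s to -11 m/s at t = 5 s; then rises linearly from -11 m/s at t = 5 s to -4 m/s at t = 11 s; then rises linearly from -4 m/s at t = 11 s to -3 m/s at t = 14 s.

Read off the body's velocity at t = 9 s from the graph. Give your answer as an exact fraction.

-19/3 m/s

On 5–11 s the graph is linear from -11 to -4 m/s: v(9) = -11 + (-4 − -11)·(9 − 5)/(11 − 5) = -19/3 m/s.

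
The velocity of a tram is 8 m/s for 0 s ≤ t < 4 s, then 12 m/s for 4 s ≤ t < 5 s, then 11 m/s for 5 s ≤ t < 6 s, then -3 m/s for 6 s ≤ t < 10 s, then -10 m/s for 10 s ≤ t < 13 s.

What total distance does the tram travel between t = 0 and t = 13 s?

97 m

Total distance travelled is ∫|v| dt — sum the magnitudes of each area piece.
0–4 s: |8| × 4 = 32 m
4–5 s: |12| × 1 = 12 m
5–6 s: |11| × 1 = 11 m
6–10 s: |-3| × 4 = 12 m
10–13 s: |-10| × 3 = 30 m
Total distance = 97 m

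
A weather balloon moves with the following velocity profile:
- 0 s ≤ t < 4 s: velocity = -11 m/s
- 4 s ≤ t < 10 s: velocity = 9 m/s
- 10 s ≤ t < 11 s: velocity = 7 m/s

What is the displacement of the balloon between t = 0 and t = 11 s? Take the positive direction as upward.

Displacement is the signed area under the v-t curve.
0–4 s: -11 × 4 = -44 m
4–10 s: 9 × 6 = 54 m
10–11 s: 7 × 1 = 7 m
Net displacement = 17 m

17 m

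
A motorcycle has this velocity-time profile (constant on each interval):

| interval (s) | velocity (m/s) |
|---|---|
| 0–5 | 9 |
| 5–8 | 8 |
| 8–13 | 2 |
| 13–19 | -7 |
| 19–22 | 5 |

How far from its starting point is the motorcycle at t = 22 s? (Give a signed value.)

Displacement is the signed area under the v-t curve.
0–5 s: 9 × 5 = 45 m
5–8 s: 8 × 3 = 24 m
8–13 s: 2 × 5 = 10 m
13–19 s: -7 × 6 = -42 m
19–22 s: 5 × 3 = 15 m
Net displacement = 52 m

52 m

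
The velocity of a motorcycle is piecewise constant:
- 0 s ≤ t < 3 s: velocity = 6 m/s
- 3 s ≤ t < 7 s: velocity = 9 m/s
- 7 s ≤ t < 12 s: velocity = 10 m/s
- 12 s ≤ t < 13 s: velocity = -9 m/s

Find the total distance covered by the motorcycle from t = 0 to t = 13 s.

Total distance travelled is ∫|v| dt — sum the magnitudes of each area piece.
0–3 s: |6| × 3 = 18 m
3–7 s: |9| × 4 = 36 m
7–12 s: |10| × 5 = 50 m
12–13 s: |-9| × 1 = 9 m
Total distance = 113 m

113 m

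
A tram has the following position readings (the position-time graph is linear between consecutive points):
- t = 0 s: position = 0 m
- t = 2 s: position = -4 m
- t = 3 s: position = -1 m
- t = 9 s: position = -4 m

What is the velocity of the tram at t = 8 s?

-0.5 m/s

Velocity is the slope of the x-t graph on 3–9 s: (-4 − -1)/(9 − 3) = -0.5 m/s.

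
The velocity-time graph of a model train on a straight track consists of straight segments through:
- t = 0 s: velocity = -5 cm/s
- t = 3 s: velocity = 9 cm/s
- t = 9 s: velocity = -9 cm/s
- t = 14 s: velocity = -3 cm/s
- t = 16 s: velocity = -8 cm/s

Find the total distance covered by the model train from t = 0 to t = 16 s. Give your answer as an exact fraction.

Total distance travelled is ∫|v| dt — sum the magnitudes of each area piece.
0–3 s: v = 0 at t = 15/14 s; triangle areas 75/28 + 243/28 = 159/14 cm
3–9 s: v = 0 at t = 6 s; triangle areas 13.5 + 13.5 = 27 cm
9–14 s: |½(-9 + -3)(5)| = 30 cm
14–16 s: |½(-3 + -8)(2)| = 11 cm
Total distance = 1111/14 cm

1111/14 cm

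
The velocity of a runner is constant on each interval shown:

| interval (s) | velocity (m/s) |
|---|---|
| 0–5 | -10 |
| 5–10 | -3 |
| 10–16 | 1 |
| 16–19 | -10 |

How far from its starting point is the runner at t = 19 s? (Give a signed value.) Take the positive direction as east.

Net displacement equals the area under the velocity-time graph (areas below the axis count negative).
0–5 s: -10 × 5 = -50 m
5–10 s: -3 × 5 = -15 m
10–16 s: 1 × 6 = 6 m
16–19 s: -10 × 3 = -30 m
Net displacement = -89 m

-89 m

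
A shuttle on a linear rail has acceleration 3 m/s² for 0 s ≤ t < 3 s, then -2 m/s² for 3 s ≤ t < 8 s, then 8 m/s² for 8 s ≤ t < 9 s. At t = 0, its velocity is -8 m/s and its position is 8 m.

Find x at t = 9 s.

-27.5 m

On each constant-a segment, Δv = aΔt and Δx = v₀Δt + ½aΔt²; chain segment to segment.
0–3 s: v starts -8 m/s; Δx = -8·3 + ½·3·3² = -10.5 m; v ends 1 m/s.
3–8 s: v starts 1 m/s; Δx = 1·5 + ½·-2·5² = -20 m; v ends -9 m/s.
8–9 s: v starts -9 m/s; Δx = -9·1 + ½·8·1² = -5 m; v ends -1 m/s.
x(9) = 8 + Σ Δx = -27.5 m.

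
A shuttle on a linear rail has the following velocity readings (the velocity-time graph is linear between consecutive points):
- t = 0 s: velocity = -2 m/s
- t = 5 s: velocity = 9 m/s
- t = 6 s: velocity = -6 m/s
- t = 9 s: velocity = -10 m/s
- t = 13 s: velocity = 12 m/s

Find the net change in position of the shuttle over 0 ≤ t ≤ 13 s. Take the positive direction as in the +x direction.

Net displacement equals the area under the velocity-time graph (areas below the axis count negative).
0–5 s: ½(-2 + 9)(5) = 17.5 m
5–6 s: ½(9 + -6)(1) = 1.5 m
6–9 s: ½(-6 + -10)(3) = -24 m
9–13 s: ½(-10 + 12)(4) = 4 m
Net displacement = -1 m

-1 m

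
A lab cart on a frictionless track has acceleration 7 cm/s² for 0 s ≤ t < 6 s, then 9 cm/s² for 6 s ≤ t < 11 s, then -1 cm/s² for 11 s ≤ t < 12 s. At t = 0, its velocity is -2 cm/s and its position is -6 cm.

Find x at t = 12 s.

505 cm

On each constant-a segment, Δv = aΔt and Δx = v₀Δt + ½aΔt²; chain segment to segment.
0–6 s: v starts -2 cm/s; Δx = -2·6 + ½·7·6² = 114 cm; v ends 40 cm/s.
6–11 s: v starts 40 cm/s; Δx = 40·5 + ½·9·5² = 312.5 cm; v ends 85 cm/s.
11–12 s: v starts 85 cm/s; Δx = 85·1 + ½·-1·1² = 84.5 cm; v ends 84 cm/s.
x(12) = -6 + Σ Δx = 505 cm.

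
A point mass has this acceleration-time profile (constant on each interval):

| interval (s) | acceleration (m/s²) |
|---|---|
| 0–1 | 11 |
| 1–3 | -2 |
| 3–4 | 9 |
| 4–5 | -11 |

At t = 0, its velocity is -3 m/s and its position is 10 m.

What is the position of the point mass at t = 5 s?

40.5 m

On each constant-a segment, Δv = aΔt and Δx = v₀Δt + ½aΔt²; chain segment to segment.
0–1 s: v starts -3 m/s; Δx = -3·1 + ½·11·1² = 2.5 m; v ends 8 m/s.
1–3 s: v starts 8 m/s; Δx = 8·2 + ½·-2·2² = 12 m; v ends 4 m/s.
3–4 s: v starts 4 m/s; Δx = 4·1 + ½·9·1² = 8.5 m; v ends 13 m/s.
4–5 s: v starts 13 m/s; Δx = 13·1 + ½·-11·1² = 7.5 m; v ends 2 m/s.
x(5) = 10 + Σ Δx = 40.5 m.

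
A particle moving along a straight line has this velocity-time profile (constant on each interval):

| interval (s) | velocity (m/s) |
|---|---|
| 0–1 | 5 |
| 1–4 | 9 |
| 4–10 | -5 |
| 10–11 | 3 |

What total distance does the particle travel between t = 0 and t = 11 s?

65 m

Distance (not displacement) is the total path length: add the absolute areas under v-t.
0–1 s: |5| × 1 = 5 m
1–4 s: |9| × 3 = 27 m
4–10 s: |-5| × 6 = 30 m
10–11 s: |3| × 1 = 3 m
Total distance = 65 m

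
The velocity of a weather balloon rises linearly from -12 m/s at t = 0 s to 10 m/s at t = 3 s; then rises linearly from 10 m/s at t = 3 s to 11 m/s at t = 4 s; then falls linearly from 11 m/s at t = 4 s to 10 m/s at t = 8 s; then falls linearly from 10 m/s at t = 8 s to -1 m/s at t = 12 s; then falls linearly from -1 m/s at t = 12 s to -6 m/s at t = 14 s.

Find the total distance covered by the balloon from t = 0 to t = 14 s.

94.5 m

Distance (not displacement) is the total path length: add the absolute areas under v-t.
0–3 s: v = 0 at t = 18/11 s; triangle areas 108/11 + 75/11 = 183/11 m
3–4 s: |½(10 + 11)(1)| = 10.5 m
4–8 s: |½(11 + 10)(4)| = 42 m
8–12 s: v = 0 at t = 128/11 s; triangle areas 200/11 + 2/11 = 202/11 m
12–14 s: |½(-1 + -6)(2)| = 7 m
Total distance = 94.5 m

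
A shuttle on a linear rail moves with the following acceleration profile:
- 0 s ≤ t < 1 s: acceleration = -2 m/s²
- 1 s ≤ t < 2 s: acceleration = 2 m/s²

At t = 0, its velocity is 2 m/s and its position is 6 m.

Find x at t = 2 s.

8 m

On each constant-a segment, Δv = aΔt and Δx = v₀Δt + ½aΔt²; chain segment to segment.
0–1 s: v starts 2 m/s; Δx = 2·1 + ½·-2·1² = 1 m; v ends 0 m/s.
1–2 s: v starts 0 m/s; Δx = 0·1 + ½·2·1² = 1 m; v ends 2 m/s.
x(2) = 6 + Σ Δx = 8 m.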